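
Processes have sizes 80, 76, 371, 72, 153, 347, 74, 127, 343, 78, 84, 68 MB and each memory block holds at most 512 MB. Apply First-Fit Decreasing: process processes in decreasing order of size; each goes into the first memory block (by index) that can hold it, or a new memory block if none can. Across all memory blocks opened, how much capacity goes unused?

175

Sorted descending: 371, 347, 343, 153, 127, 84, 80, 78, 76, 74, 72, 68.
Put 371 MB in memory block 1; 141 MB remain.
Put 347 MB in memory block 2; 165 MB remain.
Put 343 MB in memory block 3; 169 MB remain.
Put 153 MB in memory block 2; 12 MB remain.
Put 127 MB in memory block 1; 14 MB remain.
Put 84 MB in memory block 3; 85 MB remain.
Put 80 MB in memory block 3; 5 MB remain.
Put 78 MB in memory block 4; 434 MB remain.
Put 76 MB in memory block 4; 358 MB remain.
Put 74 MB in memory block 4; 284 MB remain.
Put 72 MB in memory block 4; 212 MB remain.
Put 68 MB in memory block 4; 144 MB remain.
4 memory blocks × 512 MB = 2048 MB; used 1873 MB; unused 175 MB.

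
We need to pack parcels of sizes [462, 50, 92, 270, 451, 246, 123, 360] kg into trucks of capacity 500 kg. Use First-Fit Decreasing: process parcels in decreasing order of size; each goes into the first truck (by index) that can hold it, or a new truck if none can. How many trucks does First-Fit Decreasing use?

5

Sorted descending: 462, 451, 360, 270, 246, 123, 92, 50.
truck 1: place 462 kg, 38 kg left
truck 2: place 451 kg, 49 kg left
truck 3: place 360 kg, 140 kg left
truck 4: place 270 kg, 230 kg left
truck 5: place 246 kg, 254 kg left
truck 3: place 123 kg, 17 kg left
truck 4: place 92 kg, 138 kg left
truck 4: place 50 kg, 88 kg left
Final trucks: [462] [451] [360,123] [270,92,50] [246].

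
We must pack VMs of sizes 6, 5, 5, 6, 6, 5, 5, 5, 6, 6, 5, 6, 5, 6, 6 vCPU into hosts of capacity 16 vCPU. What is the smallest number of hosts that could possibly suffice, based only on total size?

Total size = 6 + 5 + 5 + 6 + 6 + 5 + 5 + 5 + 6 + 6 + 5 + 6 + 5 + 6 + 6 = 83 vCPU.
⌈83 / 16⌉ = 6.

6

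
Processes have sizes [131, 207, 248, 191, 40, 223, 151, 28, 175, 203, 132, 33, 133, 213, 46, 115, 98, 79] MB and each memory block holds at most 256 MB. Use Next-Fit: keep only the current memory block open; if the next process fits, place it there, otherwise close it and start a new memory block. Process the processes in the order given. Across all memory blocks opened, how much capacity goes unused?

memory block 1: place 131 MB, 125 MB left
memory block 2: place 207 MB, 49 MB left
memory block 3: place 248 MB, 8 MB left
memory block 4: place 191 MB, 65 MB left
memory block 4: place 40 MB, 25 MB left
memory block 5: place 223 MB, 33 MB left
memory block 6: place 151 MB, 105 MB left
memory block 6: place 28 MB, 77 MB left
memory block 7: place 175 MB, 81 MB left
memory block 8: place 203 MB, 53 MB left
memory block 9: place 132 MB, 124 MB left
memory block 9: place 33 MB, 91 MB left
memory block 10: place 133 MB, 123 MB left
memory block 11: place 213 MB, 43 MB left
memory block 12: place 46 MB, 210 MB left
memory block 12: place 115 MB, 95 MB left
memory block 13: place 98 MB, 158 MB left
memory block 13: place 79 MB, 79 MB left
13 memory blocks × 256 MB = 3328 MB; used 2446 MB; unused 882 MB.

882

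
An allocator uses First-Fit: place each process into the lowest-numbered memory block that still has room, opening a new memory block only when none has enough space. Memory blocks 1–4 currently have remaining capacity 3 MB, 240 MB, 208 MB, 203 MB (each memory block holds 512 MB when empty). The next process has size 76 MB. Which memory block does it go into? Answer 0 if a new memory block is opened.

2

Memory blocks with room: memory block 2 (240 MB), memory block 3 (208 MB), memory block 4 (203 MB).
The first with room is memory block 2.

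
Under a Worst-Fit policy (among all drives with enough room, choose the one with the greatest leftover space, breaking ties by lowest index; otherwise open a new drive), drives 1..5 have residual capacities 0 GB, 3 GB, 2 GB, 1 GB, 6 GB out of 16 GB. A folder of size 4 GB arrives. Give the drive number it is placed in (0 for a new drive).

Drives with room: drive 5 (6 GB).
Most room is drive 5 with 6 GB free.

5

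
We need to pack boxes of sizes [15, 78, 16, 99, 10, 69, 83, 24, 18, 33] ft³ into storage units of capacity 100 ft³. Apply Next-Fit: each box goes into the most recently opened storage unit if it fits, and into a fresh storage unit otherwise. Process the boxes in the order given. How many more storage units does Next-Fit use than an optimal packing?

1

Next-Fit: [15,78] [16] [99] [10,69] [83] [24,18,33] → 6 storage units.
Total size 445 ft³; any packing needs at least ⌈445/100⌉ = 5 storage units.
An optimal packing achieves that bound: [99] [83,16] [78,18] [69,24] [33,15,10] → 5 storage units.
Excess: 6 − 5 = 1.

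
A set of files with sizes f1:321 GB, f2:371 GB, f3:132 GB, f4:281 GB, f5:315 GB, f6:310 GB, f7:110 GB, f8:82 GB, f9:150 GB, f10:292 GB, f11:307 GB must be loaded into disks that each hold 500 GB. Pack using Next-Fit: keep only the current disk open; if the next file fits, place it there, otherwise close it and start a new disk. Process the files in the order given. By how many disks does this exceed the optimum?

Next-Fit: [321] [371] [132,281] [315] [310,110] [82,150] [292] [307] → 8 disks.
7 files exceed 250 GB (half the capacity), and no two of those can share a disk, so at least 7 disks are needed.
An optimal packing achieves that bound: [371,110] [321,150] [315,132] [310,82] [307] [292] [281] → 7 disks.
Excess: 8 − 7 = 1.

1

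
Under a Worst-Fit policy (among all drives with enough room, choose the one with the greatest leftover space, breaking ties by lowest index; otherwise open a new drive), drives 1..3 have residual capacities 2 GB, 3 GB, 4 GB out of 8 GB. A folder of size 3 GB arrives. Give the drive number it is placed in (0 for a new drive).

Drives with room: drive 2 (3 GB), drive 3 (4 GB).
Most room is drive 3 with 4 GB free.

3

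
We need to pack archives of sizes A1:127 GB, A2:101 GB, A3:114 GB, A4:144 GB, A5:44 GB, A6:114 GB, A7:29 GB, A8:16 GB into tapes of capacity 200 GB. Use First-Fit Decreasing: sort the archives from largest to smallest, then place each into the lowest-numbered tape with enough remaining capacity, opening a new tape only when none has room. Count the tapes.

5

Sorted descending: 144, 127, 114, 114, 101, 44, 29, 16.
tape 1: place 144 GB, 56 GB left
tape 2: place 127 GB, 73 GB left
tape 3: place 114 GB, 86 GB left
tape 4: place 114 GB, 86 GB left
tape 5: place 101 GB, 99 GB left
tape 1: place 44 GB, 12 GB left
tape 2: place 29 GB, 44 GB left
tape 2: place 16 GB, 28 GB left
Final tapes: [144,44] [127,29,16] [114] [114] [101].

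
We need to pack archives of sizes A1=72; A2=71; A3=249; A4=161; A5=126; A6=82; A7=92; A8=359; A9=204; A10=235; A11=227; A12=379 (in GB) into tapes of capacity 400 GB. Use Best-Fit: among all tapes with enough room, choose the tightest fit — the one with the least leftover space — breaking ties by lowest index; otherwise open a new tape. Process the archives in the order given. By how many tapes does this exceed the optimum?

1

Best-Fit: [72,71,249] [161,126,82] [92,204] [359] [235] [227] [379] → 7 tapes.
Total size 2257 GB; any packing needs at least ⌈2257/400⌉ = 6 tapes.
An optimal packing achieves that bound: [379] [359] [249,126] [235,161] [227,92,72] [204,82,71] → 6 tapes.
Excess: 7 − 6 = 1.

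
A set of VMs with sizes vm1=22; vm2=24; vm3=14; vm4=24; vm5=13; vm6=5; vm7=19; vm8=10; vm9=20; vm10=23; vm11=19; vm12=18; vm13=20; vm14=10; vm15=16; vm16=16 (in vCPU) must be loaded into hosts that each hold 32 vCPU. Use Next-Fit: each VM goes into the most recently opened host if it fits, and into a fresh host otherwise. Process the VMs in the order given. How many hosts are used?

12 hosts

Put vm1 (22 vCPU) in host 1; 10 vCPU remain.
Put vm2 (24 vCPU) in host 2; 8 vCPU remain.
Put vm3 (14 vCPU) in host 3; 18 vCPU remain.
Put vm4 (24 vCPU) in host 4; 8 vCPU remain.
Put vm5 (13 vCPU) in host 5; 19 vCPU remain.
Put vm6 (5 vCPU) in host 5; 14 vCPU remain.
Put vm7 (19 vCPU) in host 6; 13 vCPU remain.
Put vm8 (10 vCPU) in host 6; 3 vCPU remain.
Put vm9 (20 vCPU) in host 7; 12 vCPU remain.
Put vm10 (23 vCPU) in host 8; 9 vCPU remain.
Put vm11 (19 vCPU) in host 9; 13 vCPU remain.
Put vm12 (18 vCPU) in host 10; 14 vCPU remain.
Put vm13 (20 vCPU) in host 11; 12 vCPU remain.
Put vm14 (10 vCPU) in host 11; 2 vCPU remain.
Put vm15 (16 vCPU) in host 12; 16 vCPU remain.
Put vm16 (16 vCPU) in host 12; 0 vCPU remain.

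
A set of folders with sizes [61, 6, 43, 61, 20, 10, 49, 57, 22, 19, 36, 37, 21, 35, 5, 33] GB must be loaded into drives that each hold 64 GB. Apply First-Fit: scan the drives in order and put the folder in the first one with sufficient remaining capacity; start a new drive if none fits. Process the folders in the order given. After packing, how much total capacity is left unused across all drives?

125

Put 61 GB in drive 1; 3 GB remain.
Put 6 GB in drive 2; 58 GB remain.
Put 43 GB in drive 2; 15 GB remain.
Put 61 GB in drive 3; 3 GB remain.
Put 20 GB in drive 4; 44 GB remain.
Put 10 GB in drive 2; 5 GB remain.
Put 49 GB in drive 5; 15 GB remain.
Put 57 GB in drive 6; 7 GB remain.
Put 22 GB in drive 4; 22 GB remain.
Put 19 GB in drive 4; 3 GB remain.
Put 36 GB in drive 7; 28 GB remain.
Put 37 GB in drive 8; 27 GB remain.
Put 21 GB in drive 7; 7 GB remain.
Put 35 GB in drive 9; 29 GB remain.
Put 5 GB in drive 2; 0 GB remain.
Put 33 GB in drive 10; 31 GB remain.
10 drives × 64 GB = 640 GB; used 515 GB; unused 125 GB.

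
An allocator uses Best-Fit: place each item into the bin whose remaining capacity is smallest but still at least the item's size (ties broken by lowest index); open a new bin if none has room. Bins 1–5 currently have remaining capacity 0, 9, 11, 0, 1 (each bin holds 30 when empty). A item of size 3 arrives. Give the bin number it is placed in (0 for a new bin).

2

Bins with room: bin 2 (9), bin 3 (11).
Tightest fit is bin 2 with 9 free.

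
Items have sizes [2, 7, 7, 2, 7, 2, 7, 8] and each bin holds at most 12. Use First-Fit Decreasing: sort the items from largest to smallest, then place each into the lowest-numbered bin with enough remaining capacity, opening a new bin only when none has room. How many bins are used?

5

Sorted descending: 8, 7, 7, 7, 7, 2, 2, 2.
Put 8 in bin 1; 4 remain.
Put 7 in bin 2; 5 remain.
Put 7 in bin 3; 5 remain.
Put 7 in bin 4; 5 remain.
Put 7 in bin 5; 5 remain.
Put 2 in bin 1; 2 remain.
Put 2 in bin 1; 0 remain.
Put 2 in bin 2; 3 remain.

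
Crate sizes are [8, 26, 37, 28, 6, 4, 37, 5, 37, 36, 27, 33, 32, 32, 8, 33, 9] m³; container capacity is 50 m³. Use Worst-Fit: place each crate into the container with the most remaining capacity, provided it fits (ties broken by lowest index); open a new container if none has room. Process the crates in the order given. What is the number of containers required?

Put 8 m³ in container 1; 42 m³ remain.
Put 26 m³ in container 1; 16 m³ remain.
Put 37 m³ in container 2; 13 m³ remain.
Put 28 m³ in container 3; 22 m³ remain.
Put 6 m³ in container 3; 16 m³ remain.
Put 4 m³ in container 1; 12 m³ remain.
Put 37 m³ in container 4; 13 m³ remain.
Put 5 m³ in container 3; 11 m³ remain.
Put 37 m³ in container 5; 13 m³ remain.
Put 36 m³ in container 6; 14 m³ remain.
Put 27 m³ in container 7; 23 m³ remain.
Put 33 m³ in container 8; 17 m³ remain.
Put 32 m³ in container 9; 18 m³ remain.
Put 32 m³ in container 10; 18 m³ remain.
Put 8 m³ in container 7; 15 m³ remain.
Put 33 m³ in container 11; 17 m³ remain.
Put 9 m³ in container 9; 9 m³ remain.

11 containers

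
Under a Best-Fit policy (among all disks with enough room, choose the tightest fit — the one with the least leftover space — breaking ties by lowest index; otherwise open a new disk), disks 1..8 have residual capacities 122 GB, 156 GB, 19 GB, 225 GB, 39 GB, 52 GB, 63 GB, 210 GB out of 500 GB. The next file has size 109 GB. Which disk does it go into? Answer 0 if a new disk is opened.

Disks with room: disk 1 (122 GB), disk 2 (156 GB), disk 4 (225 GB), disk 8 (210 GB).
Tightest fit is disk 1 with 122 GB free.

1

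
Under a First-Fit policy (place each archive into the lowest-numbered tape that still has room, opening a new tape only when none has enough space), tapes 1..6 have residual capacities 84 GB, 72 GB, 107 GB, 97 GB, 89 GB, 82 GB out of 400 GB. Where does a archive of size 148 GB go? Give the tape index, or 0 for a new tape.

No tape has ≥ 148 GB free, so a new tape is opened.

0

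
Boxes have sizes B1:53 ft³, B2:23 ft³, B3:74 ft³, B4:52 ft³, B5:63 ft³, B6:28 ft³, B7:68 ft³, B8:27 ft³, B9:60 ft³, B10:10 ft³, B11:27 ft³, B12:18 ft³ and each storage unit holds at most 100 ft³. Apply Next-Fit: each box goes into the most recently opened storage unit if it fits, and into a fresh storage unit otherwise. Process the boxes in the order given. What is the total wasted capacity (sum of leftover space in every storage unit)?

197

Put B1 (53 ft³) in storage unit 1; 47 ft³ remain.
Put B2 (23 ft³) in storage unit 1; 24 ft³ remain.
Put B3 (74 ft³) in storage unit 2; 26 ft³ remain.
Put B4 (52 ft³) in storage unit 3; 48 ft³ remain.
Put B5 (63 ft³) in storage unit 4; 37 ft³ remain.
Put B6 (28 ft³) in storage unit 4; 9 ft³ remain.
Put B7 (68 ft³) in storage unit 5; 32 ft³ remain.
Put B8 (27 ft³) in storage unit 5; 5 ft³ remain.
Put B9 (60 ft³) in storage unit 6; 40 ft³ remain.
Put B10 (10 ft³) in storage unit 6; 30 ft³ remain.
Put B11 (27 ft³) in storage unit 6; 3 ft³ remain.
Put B12 (18 ft³) in storage unit 7; 82 ft³ remain.
7 storage units × 100 ft³ = 700 ft³; used 503 ft³; unused 197 ft³.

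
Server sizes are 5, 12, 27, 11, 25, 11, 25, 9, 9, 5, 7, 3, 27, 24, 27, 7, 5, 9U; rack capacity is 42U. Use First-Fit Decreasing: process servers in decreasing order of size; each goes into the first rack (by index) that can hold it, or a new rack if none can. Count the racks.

Sorted descending: 27, 27, 27, 25, 25, 24, 12, 11, 11, 9, 9, 9, 7, 7, 5, 5, 5, 3.
rack 1: place 27U, 15U left
rack 2: place 27U, 15U left
rack 3: place 27U, 15U left
rack 4: place 25U, 17U left
rack 5: place 25U, 17U left
rack 6: place 24U, 18U left
rack 1: place 12U, 3U left
rack 2: place 11U, 4U left
rack 3: place 11U, 4U left
rack 4: place 9U, 8U left
rack 5: place 9U, 8U left
rack 6: place 9U, 9U left
rack 4: place 7U, 1U left
rack 5: place 7U, 1U left
rack 6: place 5U, 4U left
rack 7: place 5U, 37U left
rack 7: place 5U, 32U left
rack 1: place 3U, 0U left

7 racks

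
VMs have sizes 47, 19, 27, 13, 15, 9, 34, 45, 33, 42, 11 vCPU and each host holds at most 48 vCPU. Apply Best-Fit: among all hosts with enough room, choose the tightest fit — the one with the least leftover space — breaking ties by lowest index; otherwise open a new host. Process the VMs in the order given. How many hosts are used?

Put 47 vCPU in host 1; 1 vCPU remain.
Put 19 vCPU in host 2; 29 vCPU remain.
Put 27 vCPU in host 2; 2 vCPU remain.
Put 13 vCPU in host 3; 35 vCPU remain.
Put 15 vCPU in host 3; 20 vCPU remain.
Put 9 vCPU in host 3; 11 vCPU remain.
Put 34 vCPU in host 4; 14 vCPU remain.
Put 45 vCPU in host 5; 3 vCPU remain.
Put 33 vCPU in host 6; 15 vCPU remain.
Put 42 vCPU in host 7; 6 vCPU remain.
Put 11 vCPU in host 3; 0 vCPU remain.

7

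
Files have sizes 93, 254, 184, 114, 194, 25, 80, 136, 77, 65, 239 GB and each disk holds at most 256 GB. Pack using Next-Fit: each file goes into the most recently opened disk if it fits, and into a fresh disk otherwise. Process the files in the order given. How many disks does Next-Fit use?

8

Put 93 GB in disk 1; 163 GB remain.
Put 254 GB in disk 2; 2 GB remain.
Put 184 GB in disk 3; 72 GB remain.
Put 114 GB in disk 4; 142 GB remain.
Put 194 GB in disk 5; 62 GB remain.
Put 25 GB in disk 5; 37 GB remain.
Put 80 GB in disk 6; 176 GB remain.
Put 136 GB in disk 6; 40 GB remain.
Put 77 GB in disk 7; 179 GB remain.
Put 65 GB in disk 7; 114 GB remain.
Put 239 GB in disk 8; 17 GB remain.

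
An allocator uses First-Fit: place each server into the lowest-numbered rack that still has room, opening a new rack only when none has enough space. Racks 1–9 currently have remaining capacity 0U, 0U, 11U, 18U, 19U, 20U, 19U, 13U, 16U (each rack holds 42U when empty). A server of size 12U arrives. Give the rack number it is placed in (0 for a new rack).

Racks with room: rack 4 (18U), rack 5 (19U), rack 6 (20U), rack 7 (19U), rack 8 (13U), rack 9 (16U).
The first with room is rack 4.

4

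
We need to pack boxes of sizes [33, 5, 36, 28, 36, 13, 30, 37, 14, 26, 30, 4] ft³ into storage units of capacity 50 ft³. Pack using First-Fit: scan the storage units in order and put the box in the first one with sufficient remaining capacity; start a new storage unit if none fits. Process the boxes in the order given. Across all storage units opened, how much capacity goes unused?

108

33 ft³ → storage unit 1 (remaining 17 ft³)
5 ft³ → storage unit 1 (remaining 12 ft³)
36 ft³ → storage unit 2 (remaining 14 ft³)
28 ft³ → storage unit 3 (remaining 22 ft³)
36 ft³ → storage unit 4 (remaining 14 ft³)
13 ft³ → storage unit 2 (remaining 1 ft³)
30 ft³ → storage unit 5 (remaining 20 ft³)
37 ft³ → storage unit 6 (remaining 13 ft³)
14 ft³ → storage unit 3 (remaining 8 ft³)
26 ft³ → storage unit 7 (remaining 24 ft³)
30 ft³ → storage unit 8 (remaining 20 ft³)
4 ft³ → storage unit 1 (remaining 8 ft³)
8 storage units × 50 ft³ = 400 ft³; used 292 ft³; unused 108 ft³.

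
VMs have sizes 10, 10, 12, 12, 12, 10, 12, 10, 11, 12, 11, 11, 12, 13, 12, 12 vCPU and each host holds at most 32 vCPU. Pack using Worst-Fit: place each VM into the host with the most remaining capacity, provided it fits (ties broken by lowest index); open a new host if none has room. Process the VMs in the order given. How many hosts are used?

Put 10 vCPU in host 1; 22 vCPU remain.
Put 10 vCPU in host 1; 12 vCPU remain.
Put 12 vCPU in host 1; 0 vCPU remain.
Put 12 vCPU in host 2; 20 vCPU remain.
Put 12 vCPU in host 2; 8 vCPU remain.
Put 10 vCPU in host 3; 22 vCPU remain.
Put 12 vCPU in host 3; 10 vCPU remain.
Put 10 vCPU in host 3; 0 vCPU remain.
Put 11 vCPU in host 4; 21 vCPU remain.
Put 12 vCPU in host 4; 9 vCPU remain.
Put 11 vCPU in host 5; 21 vCPU remain.
Put 11 vCPU in host 5; 10 vCPU remain.
Put 12 vCPU in host 6; 20 vCPU remain.
Put 13 vCPU in host 6; 7 vCPU remain.
Put 12 vCPU in host 7; 20 vCPU remain.
Put 12 vCPU in host 7; 8 vCPU remain.
Final hosts: [10,10,12] [12,12] [10,12,10] [11,12] [11,11] [12,13] [12,12].

7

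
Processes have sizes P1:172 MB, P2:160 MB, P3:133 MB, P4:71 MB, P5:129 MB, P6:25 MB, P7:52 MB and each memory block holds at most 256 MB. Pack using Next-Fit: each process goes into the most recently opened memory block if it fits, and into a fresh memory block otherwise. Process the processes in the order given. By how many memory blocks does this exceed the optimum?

Next-Fit: [172] [160] [133,71] [129,25,52] → 4 memory blocks.
4 processes exceed 128 MB (half the capacity), and no two of those can share a memory block, so at least 4 memory blocks are needed.
So 4 is already optimal.

0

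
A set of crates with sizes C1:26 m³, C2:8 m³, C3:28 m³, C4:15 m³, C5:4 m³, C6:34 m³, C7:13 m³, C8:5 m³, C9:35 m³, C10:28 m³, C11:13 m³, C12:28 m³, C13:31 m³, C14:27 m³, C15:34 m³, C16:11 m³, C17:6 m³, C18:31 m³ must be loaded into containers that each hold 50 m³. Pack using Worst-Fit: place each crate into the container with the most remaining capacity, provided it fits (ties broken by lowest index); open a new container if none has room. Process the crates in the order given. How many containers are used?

10

Put C1 (26 m³) in container 1; 24 m³ remain.
Put C2 (8 m³) in container 1; 16 m³ remain.
Put C3 (28 m³) in container 2; 22 m³ remain.
Put C4 (15 m³) in container 2; 7 m³ remain.
Put C5 (4 m³) in container 1; 12 m³ remain.
Put C6 (34 m³) in container 3; 16 m³ remain.
Put C7 (13 m³) in container 3; 3 m³ remain.
Put C8 (5 m³) in container 1; 7 m³ remain.
Put C9 (35 m³) in container 4; 15 m³ remain.
Put C10 (28 m³) in container 5; 22 m³ remain.
Put C11 (13 m³) in container 5; 9 m³ remain.
Put C12 (28 m³) in container 6; 22 m³ remain.
Put C13 (31 m³) in container 7; 19 m³ remain.
Put C14 (27 m³) in container 8; 23 m³ remain.
Put C15 (34 m³) in container 9; 16 m³ remain.
Put C16 (11 m³) in container 8; 12 m³ remain.
Put C17 (6 m³) in container 6; 16 m³ remain.
Put C18 (31 m³) in container 10; 19 m³ remain.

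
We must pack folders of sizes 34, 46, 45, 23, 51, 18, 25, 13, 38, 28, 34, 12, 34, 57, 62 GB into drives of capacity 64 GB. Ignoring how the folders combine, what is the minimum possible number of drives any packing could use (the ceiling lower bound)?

9 drives

Total size = 34 + 46 + 45 + 23 + 51 + 18 + 25 + 13 + 38 + 28 + 34 + 12 + 34 + 57 + 62 = 520 GB.
⌈520 / 64⌉ = 9.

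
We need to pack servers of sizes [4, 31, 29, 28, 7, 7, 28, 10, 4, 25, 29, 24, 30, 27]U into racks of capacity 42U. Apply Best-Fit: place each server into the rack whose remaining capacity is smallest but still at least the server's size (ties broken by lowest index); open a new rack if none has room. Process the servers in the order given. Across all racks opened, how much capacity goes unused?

95

Put 4U in rack 1; 38U remain.
Put 31U in rack 1; 7U remain.
Put 29U in rack 2; 13U remain.
Put 28U in rack 3; 14U remain.
Put 7U in rack 1; 0U remain.
Put 7U in rack 2; 6U remain.
Put 28U in rack 4; 14U remain.
Put 10U in rack 3; 4U remain.
Put 4U in rack 3; 0U remain.
Put 25U in rack 5; 17U remain.
Put 29U in rack 6; 13U remain.
Put 24U in rack 7; 18U remain.
Put 30U in rack 8; 12U remain.
Put 27U in rack 9; 15U remain.
9 racks × 42U = 378U; used 283U; unused 95U.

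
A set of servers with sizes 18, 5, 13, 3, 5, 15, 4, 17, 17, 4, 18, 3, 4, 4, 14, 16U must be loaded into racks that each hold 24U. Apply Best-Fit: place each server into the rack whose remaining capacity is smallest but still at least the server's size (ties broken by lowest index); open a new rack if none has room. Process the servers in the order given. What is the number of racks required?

8 racks

Put 18U in rack 1; 6U remain.
Put 5U in rack 1; 1U remain.
Put 13U in rack 2; 11U remain.
Put 3U in rack 2; 8U remain.
Put 5U in rack 2; 3U remain.
Put 15U in rack 3; 9U remain.
Put 4U in rack 3; 5U remain.
Put 17U in rack 4; 7U remain.
Put 17U in rack 5; 7U remain.
Put 4U in rack 3; 1U remain.
Put 18U in rack 6; 6U remain.
Put 3U in rack 2; 0U remain.
Put 4U in rack 6; 2U remain.
Put 4U in rack 4; 3U remain.
Put 14U in rack 7; 10U remain.
Put 16U in rack 8; 8U remain.
Final racks: [18,5] [13,3,5,3] [15,4,4] [17,4] [17] [18,4] [14] [16].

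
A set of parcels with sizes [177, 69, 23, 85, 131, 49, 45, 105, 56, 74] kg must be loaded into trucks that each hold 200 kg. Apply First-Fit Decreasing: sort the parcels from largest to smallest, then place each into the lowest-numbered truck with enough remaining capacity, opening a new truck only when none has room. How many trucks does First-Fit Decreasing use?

5 trucks

Sorted descending: 177, 131, 105, 85, 74, 69, 56, 49, 45, 23.
truck 1: place 177 kg, 23 kg left
truck 2: place 131 kg, 69 kg left
truck 3: place 105 kg, 95 kg left
truck 3: place 85 kg, 10 kg left
truck 4: place 74 kg, 126 kg left
truck 2: place 69 kg, 0 kg left
truck 4: place 56 kg, 70 kg left
truck 4: place 49 kg, 21 kg left
truck 5: place 45 kg, 155 kg left
truck 1: place 23 kg, 0 kg left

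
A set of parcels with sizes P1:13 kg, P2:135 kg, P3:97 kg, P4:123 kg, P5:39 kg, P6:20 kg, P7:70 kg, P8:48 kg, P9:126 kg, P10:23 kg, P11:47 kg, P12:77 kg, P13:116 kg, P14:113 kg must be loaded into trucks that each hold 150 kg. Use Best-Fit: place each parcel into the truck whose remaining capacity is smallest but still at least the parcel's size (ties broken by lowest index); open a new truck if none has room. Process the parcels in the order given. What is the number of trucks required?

8

truck 1: place P1 (13 kg), 137 kg left
truck 1: place P2 (135 kg), 2 kg left
truck 2: place P3 (97 kg), 53 kg left
truck 3: place P4 (123 kg), 27 kg left
truck 2: place P5 (39 kg), 14 kg left
truck 3: place P6 (20 kg), 7 kg left
truck 4: place P7 (70 kg), 80 kg left
truck 4: place P8 (48 kg), 32 kg left
truck 5: place P9 (126 kg), 24 kg left
truck 5: place P10 (23 kg), 1 kg left
truck 6: place P11 (47 kg), 103 kg left
truck 6: place P12 (77 kg), 26 kg left
truck 7: place P13 (116 kg), 34 kg left
truck 8: place P14 (113 kg), 37 kg left
Final trucks: [13,135] [97,39] [123,20] [70,48] [126,23] [47,77] [116] [113].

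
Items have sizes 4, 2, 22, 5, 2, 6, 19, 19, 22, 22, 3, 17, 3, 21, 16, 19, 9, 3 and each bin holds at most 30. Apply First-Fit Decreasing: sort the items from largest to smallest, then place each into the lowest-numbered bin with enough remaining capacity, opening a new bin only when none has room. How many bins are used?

Sorted descending: 22, 22, 22, 21, 19, 19, 19, 17, 16, 9, 6, 5, 4, 3, 3, 3, 2, 2.
Put 22 in bin 1; 8 remain.
Put 22 in bin 2; 8 remain.
Put 22 in bin 3; 8 remain.
Put 21 in bin 4; 9 remain.
Put 19 in bin 5; 11 remain.
Put 19 in bin 6; 11 remain.
Put 19 in bin 7; 11 remain.
Put 17 in bin 8; 13 remain.
Put 16 in bin 9; 14 remain.
Put 9 in bin 4; 0 remain.
Put 6 in bin 1; 2 remain.
Put 5 in bin 2; 3 remain.
Put 4 in bin 3; 4 remain.
Put 3 in bin 2; 0 remain.
Put 3 in bin 3; 1 remain.
Put 3 in bin 5; 8 remain.
Put 2 in bin 1; 0 remain.
Put 2 in bin 5; 6 remain.

9 bins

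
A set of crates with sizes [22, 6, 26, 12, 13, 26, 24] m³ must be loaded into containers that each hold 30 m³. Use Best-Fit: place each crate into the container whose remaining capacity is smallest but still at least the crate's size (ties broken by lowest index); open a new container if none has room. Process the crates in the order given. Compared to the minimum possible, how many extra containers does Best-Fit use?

Best-Fit: [22,6] [26] [12,13] [26] [24] → 5 containers.
Total size 129 m³; any packing needs at least ⌈129/30⌉ = 5 containers.
So 5 is already optimal.

0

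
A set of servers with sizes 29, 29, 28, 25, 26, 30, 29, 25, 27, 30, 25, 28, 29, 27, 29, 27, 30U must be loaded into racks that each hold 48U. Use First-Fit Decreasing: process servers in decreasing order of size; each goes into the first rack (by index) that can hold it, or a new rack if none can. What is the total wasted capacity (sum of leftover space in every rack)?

Sorted descending: 30, 30, 30, 29, 29, 29, 29, 29, 28, 28, 27, 27, 27, 26, 25, 25, 25.
30U → rack 1 (remaining 18U)
30U → rack 2 (remaining 18U)
30U → rack 3 (remaining 18U)
29U → rack 4 (remaining 19U)
29U → rack 5 (remaining 19U)
29U → rack 6 (remaining 19U)
29U → rack 7 (remaining 19U)
29U → rack 8 (remaining 19U)
28U → rack 9 (remaining 20U)
28U → rack 10 (remaining 20U)
27U → rack 11 (remaining 21U)
27U → rack 12 (remaining 21U)
27U → rack 13 (remaining 21U)
26U → rack 14 (remaining 22U)
25U → rack 15 (remaining 23U)
25U → rack 16 (remaining 23U)
25U → rack 17 (remaining 23U)
17 racks × 48U = 816U; used 473U; unused 343U.

343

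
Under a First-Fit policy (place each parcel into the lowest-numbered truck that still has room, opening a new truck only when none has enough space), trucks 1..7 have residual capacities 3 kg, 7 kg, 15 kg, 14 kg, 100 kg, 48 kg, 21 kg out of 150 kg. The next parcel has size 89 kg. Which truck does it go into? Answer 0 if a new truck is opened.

5

Trucks with room: truck 5 (100 kg).
The first with room is truck 5.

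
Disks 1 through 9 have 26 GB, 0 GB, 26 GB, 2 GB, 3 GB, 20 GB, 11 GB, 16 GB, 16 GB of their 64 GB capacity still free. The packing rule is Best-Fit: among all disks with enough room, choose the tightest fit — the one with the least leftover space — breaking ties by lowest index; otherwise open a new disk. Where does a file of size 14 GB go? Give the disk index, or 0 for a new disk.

8

Disks with room: disk 1 (26 GB), disk 3 (26 GB), disk 6 (20 GB), disk 8 (16 GB), disk 9 (16 GB).
Tightest fit is disk 8 with 16 GB free.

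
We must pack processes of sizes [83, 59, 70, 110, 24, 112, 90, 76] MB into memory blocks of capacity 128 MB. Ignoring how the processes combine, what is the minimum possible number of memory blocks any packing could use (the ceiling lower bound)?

Total size = 83 + 59 + 70 + 110 + 24 + 112 + 90 + 76 = 624 MB.
⌈624 / 128⌉ = 5.

5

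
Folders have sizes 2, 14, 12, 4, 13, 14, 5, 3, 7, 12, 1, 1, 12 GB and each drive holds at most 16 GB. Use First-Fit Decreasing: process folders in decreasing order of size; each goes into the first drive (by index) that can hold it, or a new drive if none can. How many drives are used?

7

Sorted descending: 14, 14, 13, 12, 12, 12, 7, 5, 4, 3, 2, 1, 1.
14 GB → drive 1 (remaining 2 GB)
14 GB → drive 2 (remaining 2 GB)
13 GB → drive 3 (remaining 3 GB)
12 GB → drive 4 (remaining 4 GB)
12 GB → drive 5 (remaining 4 GB)
12 GB → drive 6 (remaining 4 GB)
7 GB → drive 7 (remaining 9 GB)
5 GB → drive 7 (remaining 4 GB)
4 GB → drive 4 (remaining 0 GB)
3 GB → drive 3 (remaining 0 GB)
2 GB → drive 1 (remaining 0 GB)
1 GB → drive 2 (remaining 1 GB)
1 GB → drive 2 (remaining 0 GB)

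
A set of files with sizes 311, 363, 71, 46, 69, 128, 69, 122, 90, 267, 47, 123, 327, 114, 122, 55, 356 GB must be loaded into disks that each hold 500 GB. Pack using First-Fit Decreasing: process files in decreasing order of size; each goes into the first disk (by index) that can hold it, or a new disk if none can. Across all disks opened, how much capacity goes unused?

Sorted descending: 363, 356, 327, 311, 267, 128, 123, 122, 122, 114, 90, 71, 69, 69, 55, 47, 46.
Put 363 GB in disk 1; 137 GB remain.
Put 356 GB in disk 2; 144 GB remain.
Put 327 GB in disk 3; 173 GB remain.
Put 311 GB in disk 4; 189 GB remain.
Put 267 GB in disk 5; 233 GB remain.
Put 128 GB in disk 1; 9 GB remain.
Put 123 GB in disk 2; 21 GB remain.
Put 122 GB in disk 3; 51 GB remain.
Put 122 GB in disk 4; 67 GB remain.
Put 114 GB in disk 5; 119 GB remain.
Put 90 GB in disk 5; 29 GB remain.
Put 71 GB in disk 6; 429 GB remain.
Put 69 GB in disk 6; 360 GB remain.
Put 69 GB in disk 6; 291 GB remain.
Put 55 GB in disk 4; 12 GB remain.
Put 47 GB in disk 3; 4 GB remain.
Put 46 GB in disk 6; 245 GB remain.
6 disks × 500 GB = 3000 GB; used 2680 GB; unused 320 GB.

320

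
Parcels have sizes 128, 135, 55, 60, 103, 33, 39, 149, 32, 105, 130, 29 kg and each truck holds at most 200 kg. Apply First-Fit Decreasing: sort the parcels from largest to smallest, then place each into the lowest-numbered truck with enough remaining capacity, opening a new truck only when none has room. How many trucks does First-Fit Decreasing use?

Sorted descending: 149, 135, 130, 128, 105, 103, 60, 55, 39, 33, 32, 29.
truck 1: place 149 kg, 51 kg left
truck 2: place 135 kg, 65 kg left
truck 3: place 130 kg, 70 kg left
truck 4: place 128 kg, 72 kg left
truck 5: place 105 kg, 95 kg left
truck 6: place 103 kg, 97 kg left
truck 2: place 60 kg, 5 kg left
truck 3: place 55 kg, 15 kg left
truck 1: place 39 kg, 12 kg left
truck 4: place 33 kg, 39 kg left
truck 4: place 32 kg, 7 kg left
truck 5: place 29 kg, 66 kg left
Final trucks: [149,39] [135,60] [130,55] [128,33,32] [105,29] [103].

6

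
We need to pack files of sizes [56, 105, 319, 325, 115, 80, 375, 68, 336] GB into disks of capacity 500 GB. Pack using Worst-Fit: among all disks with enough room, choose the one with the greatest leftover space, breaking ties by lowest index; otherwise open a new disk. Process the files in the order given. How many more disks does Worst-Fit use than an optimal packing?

Worst-Fit: [56,105,319] [325,115] [80,375] [68,336] → 4 disks.
Total size 1779 GB; any packing needs at least ⌈1779/500⌉ = 4 disks.
So 4 is already optimal.

0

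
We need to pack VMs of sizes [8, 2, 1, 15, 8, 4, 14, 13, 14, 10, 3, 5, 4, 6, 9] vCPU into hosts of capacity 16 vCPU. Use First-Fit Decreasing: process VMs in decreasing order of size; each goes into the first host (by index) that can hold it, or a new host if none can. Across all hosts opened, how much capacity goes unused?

12

Sorted descending: 15, 14, 14, 13, 10, 9, 8, 8, 6, 5, 4, 4, 3, 2, 1.
host 1: place 15 vCPU, 1 vCPU left
host 2: place 14 vCPU, 2 vCPU left
host 3: place 14 vCPU, 2 vCPU left
host 4: place 13 vCPU, 3 vCPU left
host 5: place 10 vCPU, 6 vCPU left
host 6: place 9 vCPU, 7 vCPU left
host 7: place 8 vCPU, 8 vCPU left
host 7: place 8 vCPU, 0 vCPU left
host 5: place 6 vCPU, 0 vCPU left
host 6: place 5 vCPU, 2 vCPU left
host 8: place 4 vCPU, 12 vCPU left
host 8: place 4 vCPU, 8 vCPU left
host 4: place 3 vCPU, 0 vCPU left
host 2: place 2 vCPU, 0 vCPU left
host 1: place 1 vCPU, 0 vCPU left
8 hosts × 16 vCPU = 128 vCPU; used 116 vCPU; unused 12 vCPU.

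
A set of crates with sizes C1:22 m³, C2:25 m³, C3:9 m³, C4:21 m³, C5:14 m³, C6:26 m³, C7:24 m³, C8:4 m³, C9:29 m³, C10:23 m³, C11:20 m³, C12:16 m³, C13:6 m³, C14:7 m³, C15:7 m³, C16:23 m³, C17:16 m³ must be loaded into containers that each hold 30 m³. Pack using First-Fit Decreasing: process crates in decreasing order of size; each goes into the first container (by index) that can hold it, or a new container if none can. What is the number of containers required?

11

Sorted descending: 29, 26, 25, 24, 23, 23, 22, 21, 20, 16, 16, 14, 9, 7, 7, 6, 4.
container 1: place 29 m³, 1 m³ left
container 2: place 26 m³, 4 m³ left
container 3: place 25 m³, 5 m³ left
container 4: place 24 m³, 6 m³ left
container 5: place 23 m³, 7 m³ left
container 6: place 23 m³, 7 m³ left
container 7: place 22 m³, 8 m³ left
container 8: place 21 m³, 9 m³ left
container 9: place 20 m³, 10 m³ left
container 10: place 16 m³, 14 m³ left
container 11: place 16 m³, 14 m³ left
container 10: place 14 m³, 0 m³ left
container 8: place 9 m³, 0 m³ left
container 5: place 7 m³, 0 m³ left
container 6: place 7 m³, 0 m³ left
container 4: place 6 m³, 0 m³ left
container 2: place 4 m³, 0 m³ left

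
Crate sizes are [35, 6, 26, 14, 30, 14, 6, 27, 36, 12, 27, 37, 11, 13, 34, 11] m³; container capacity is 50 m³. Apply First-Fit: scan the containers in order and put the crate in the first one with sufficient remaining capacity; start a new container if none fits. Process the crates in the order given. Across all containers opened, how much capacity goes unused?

61

35 m³ → container 1 (remaining 15 m³)
6 m³ → container 1 (remaining 9 m³)
26 m³ → container 2 (remaining 24 m³)
14 m³ → container 2 (remaining 10 m³)
30 m³ → container 3 (remaining 20 m³)
14 m³ → container 3 (remaining 6 m³)
6 m³ → container 1 (remaining 3 m³)
27 m³ → container 4 (remaining 23 m³)
36 m³ → container 5 (remaining 14 m³)
12 m³ → container 4 (remaining 11 m³)
27 m³ → container 6 (remaining 23 m³)
37 m³ → container 7 (remaining 13 m³)
11 m³ → container 4 (remaining 0 m³)
13 m³ → container 5 (remaining 1 m³)
34 m³ → container 8 (remaining 16 m³)
11 m³ → container 6 (remaining 12 m³)
8 containers × 50 m³ = 400 m³; used 339 m³; unused 61 m³.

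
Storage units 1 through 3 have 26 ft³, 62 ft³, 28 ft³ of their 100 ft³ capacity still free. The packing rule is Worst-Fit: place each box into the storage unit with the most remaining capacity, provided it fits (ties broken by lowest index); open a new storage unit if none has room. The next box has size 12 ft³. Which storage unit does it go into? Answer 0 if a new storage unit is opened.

Storage units with room: storage unit 1 (26 ft³), storage unit 2 (62 ft³), storage unit 3 (28 ft³).
Most room is storage unit 2 with 62 ft³ free.

2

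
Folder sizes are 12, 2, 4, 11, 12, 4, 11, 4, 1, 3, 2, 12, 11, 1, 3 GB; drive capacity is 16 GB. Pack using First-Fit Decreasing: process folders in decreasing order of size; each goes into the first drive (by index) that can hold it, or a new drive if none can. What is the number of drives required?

Sorted descending: 12, 12, 12, 11, 11, 11, 4, 4, 4, 3, 3, 2, 2, 1, 1.
drive 1: place 12 GB, 4 GB left
drive 2: place 12 GB, 4 GB left
drive 3: place 12 GB, 4 GB left
drive 4: place 11 GB, 5 GB left
drive 5: place 11 GB, 5 GB left
drive 6: place 11 GB, 5 GB left
drive 1: place 4 GB, 0 GB left
drive 2: place 4 GB, 0 GB left
drive 3: place 4 GB, 0 GB left
drive 4: place 3 GB, 2 GB left
drive 5: place 3 GB, 2 GB left
drive 4: place 2 GB, 0 GB left
drive 5: place 2 GB, 0 GB left
drive 6: place 1 GB, 4 GB left
drive 6: place 1 GB, 3 GB left
Final drives: [12,4] [12,4] [12,4] [11,3,2] [11,3,2] [11,1,1].

6 drives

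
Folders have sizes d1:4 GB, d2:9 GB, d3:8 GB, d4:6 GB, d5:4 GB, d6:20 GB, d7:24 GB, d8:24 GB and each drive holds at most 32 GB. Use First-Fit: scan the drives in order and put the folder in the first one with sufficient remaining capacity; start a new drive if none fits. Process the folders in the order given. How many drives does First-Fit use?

4

d1 (4 GB) → drive 1 (remaining 28 GB)
d2 (9 GB) → drive 1 (remaining 19 GB)
d3 (8 GB) → drive 1 (remaining 11 GB)
d4 (6 GB) → drive 1 (remaining 5 GB)
d5 (4 GB) → drive 1 (remaining 1 GB)
d6 (20 GB) → drive 2 (remaining 12 GB)
d7 (24 GB) → drive 3 (remaining 8 GB)
d8 (24 GB) → drive 4 (remaining 8 GB)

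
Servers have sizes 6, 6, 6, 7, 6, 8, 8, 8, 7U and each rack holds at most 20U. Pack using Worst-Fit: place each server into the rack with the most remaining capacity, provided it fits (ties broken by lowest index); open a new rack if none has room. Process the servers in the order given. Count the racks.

4

6U → rack 1 (remaining 14U)
6U → rack 1 (remaining 8U)
6U → rack 1 (remaining 2U)
7U → rack 2 (remaining 13U)
6U → rack 2 (remaining 7U)
8U → rack 3 (remaining 12U)
8U → rack 3 (remaining 4U)
8U → rack 4 (remaining 12U)
7U → rack 4 (remaining 5U)
Final racks: [6,6,6] [7,6] [8,8] [8,7].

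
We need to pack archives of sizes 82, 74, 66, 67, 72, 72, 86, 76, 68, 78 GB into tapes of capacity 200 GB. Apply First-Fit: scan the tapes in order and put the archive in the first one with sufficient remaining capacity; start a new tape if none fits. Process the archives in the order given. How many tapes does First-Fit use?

5

tape 1: place 82 GB, 118 GB left
tape 1: place 74 GB, 44 GB left
tape 2: place 66 GB, 134 GB left
tape 2: place 67 GB, 67 GB left
tape 3: place 72 GB, 128 GB left
tape 3: place 72 GB, 56 GB left
tape 4: place 86 GB, 114 GB left
tape 4: place 76 GB, 38 GB left
tape 5: place 68 GB, 132 GB left
tape 5: place 78 GB, 54 GB left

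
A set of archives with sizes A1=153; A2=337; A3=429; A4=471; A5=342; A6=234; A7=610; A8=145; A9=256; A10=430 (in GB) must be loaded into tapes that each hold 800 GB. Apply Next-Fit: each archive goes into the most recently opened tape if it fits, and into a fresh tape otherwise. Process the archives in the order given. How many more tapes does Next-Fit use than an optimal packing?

1

Next-Fit: [153,337] [429] [471] [342,234] [610,145] [256,430] → 6 tapes.
Total size 3407 GB; any packing needs at least ⌈3407/800⌉ = 5 tapes.
An optimal packing achieves that bound: [610,153] [471,256] [430,342] [429,337] [234,145] → 5 tapes.
Excess: 6 − 5 = 1.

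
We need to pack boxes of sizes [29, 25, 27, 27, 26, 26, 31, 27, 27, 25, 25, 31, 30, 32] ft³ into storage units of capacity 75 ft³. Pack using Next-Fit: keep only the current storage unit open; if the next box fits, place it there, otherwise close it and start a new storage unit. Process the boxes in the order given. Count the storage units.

storage unit 1: place 29 ft³, 46 ft³ left
storage unit 1: place 25 ft³, 21 ft³ left
storage unit 2: place 27 ft³, 48 ft³ left
storage unit 2: place 27 ft³, 21 ft³ left
storage unit 3: place 26 ft³, 49 ft³ left
storage unit 3: place 26 ft³, 23 ft³ left
storage unit 4: place 31 ft³, 44 ft³ left
storage unit 4: place 27 ft³, 17 ft³ left
storage unit 5: place 27 ft³, 48 ft³ left
storage unit 5: place 25 ft³, 23 ft³ left
storage unit 6: place 25 ft³, 50 ft³ left
storage unit 6: place 31 ft³, 19 ft³ left
storage unit 7: place 30 ft³, 45 ft³ left
storage unit 7: place 32 ft³, 13 ft³ left
Final storage units: [29,25] [27,27] [26,26] [31,27] [27,25] [25,31] [30,32].

7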